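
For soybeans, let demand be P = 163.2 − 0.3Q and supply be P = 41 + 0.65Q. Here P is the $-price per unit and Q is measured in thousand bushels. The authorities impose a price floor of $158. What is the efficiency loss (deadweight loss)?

Competitive equilibrium: 163.2 − 0.3Q = 41 + 0.65Q → Q* = 128.6316, P* = 124.6105.
At the floor P = 158, quantity demanded = (163.2 − 158)/0.3 = 17.3333.
Sellers' marginal cost at Q' = 17.3333: 41 + 0.65·17.3333 = 52.2666.
ΔQ = 128.6316 − 17.3333 = 111.2983; wedge = 158 − 52.2666 = 105.7334.
The triangle = ½ × 111.2983 × 105.7334 = $5883.97 thousand.

$5883.97 thousand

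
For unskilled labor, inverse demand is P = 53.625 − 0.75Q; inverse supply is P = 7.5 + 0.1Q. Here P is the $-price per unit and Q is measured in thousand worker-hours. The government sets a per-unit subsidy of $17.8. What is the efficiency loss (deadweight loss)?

Competitive equilibrium: 53.625 − 0.75Q = 7.5 + 0.1Q → Q* = 54.2647, P* = 12.9265.
The subsidy lowers effective supply by 17.8: P = 0.1Q − 10.3.
New quantity: 53.625 − 0.75Q = 0.1Q − 10.3 → Q' = 75.2059.
Overproduction ΔQ = 75.2059 − 54.2647 = 20.9412; wedge = subsidy = 17.8.
The triangle = ½ × 20.9412 × 17.8 = $186.38 thousand.

$186.38 thousand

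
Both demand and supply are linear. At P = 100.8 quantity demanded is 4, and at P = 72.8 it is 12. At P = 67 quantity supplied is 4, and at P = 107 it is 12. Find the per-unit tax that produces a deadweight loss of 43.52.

27.2

Demand slope = (72.8 − 100.8)/(12 − 4) = −3.5, so P = 114.8 − 3.5Q.
Supply slope = (107 − 67)/(12 − 4) = 5, so P = 47 + 5Q.
Competitive equilibrium: 114.8 − 3.5Q = 47 + 5Q → Q* = 7.9765, P* = 86.8824.
A tax t gives ΔQ = t/8.5 and wedge t, so DWL = t²/17.
t²/17 = 43.52 → t² = 739.84 → t = 27.2.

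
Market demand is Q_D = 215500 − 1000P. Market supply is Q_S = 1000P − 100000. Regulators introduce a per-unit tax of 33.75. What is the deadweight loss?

284765.625

In inverse form: demand P = 215.5 − 0.001Q, supply P = 100 + 0.001Q.
Competitive equilibrium: 215.5 − 0.001Q = 100 + 0.001Q → Q* = 57750, P* = 157.75.
With the tax, the buyer price exceeds the seller price by 33.75: (215.5 − 0.001Q) − (100 + 0.001Q) = 33.75 → Q' = 40875.
ΔQ = 57750 − 40875 = 16875; the wedge equals the tax, 33.75.
Welfare loss = ½ × 16875 × 33.75 = 284765.625.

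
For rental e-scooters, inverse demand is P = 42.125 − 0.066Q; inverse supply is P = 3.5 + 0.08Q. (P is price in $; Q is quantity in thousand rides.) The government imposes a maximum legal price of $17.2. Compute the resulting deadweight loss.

$635.52 thousand

Competitive equilibrium: 42.125 − 0.066Q = 3.5 + 0.08Q → Q* = 264.5548, P* = 24.6644.
At the ceiling P = 17.2, quantity supplied = (17.2 − 3.5)/0.08 = 171.25.
Willingness to pay at Q' = 171.25: 42.125 − 0.066·171.25 = 30.8225.
ΔQ = 264.5548 − 171.25 = 93.3048; wedge = 30.8225 − 17.2 = 13.6225.
Welfare loss = ½ × 93.3048 × 13.6225 = $635.52 thousand.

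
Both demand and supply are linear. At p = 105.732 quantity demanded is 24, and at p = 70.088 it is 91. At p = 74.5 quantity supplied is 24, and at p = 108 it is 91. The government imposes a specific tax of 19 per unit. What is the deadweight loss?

Demand slope = (70.088 − 105.732)/(91 − 24) = −0.532, so p = 118.5 − 0.532q.
Supply slope = (108 − 74.5)/(91 − 24) = 0.5, so p = 62.5 + 0.5q.
Competitive equilibrium: 118.5 − 0.532q = 62.5 + 0.5q → q* = 54.2636, p* = 89.6318.
With the tax, the buyer price exceeds the seller price by 19: (118.5 − 0.532q) − (62.5 + 0.5q) = 19 → q' = 35.8527.
Δq = 54.2636 − 35.8527 = 18.4109; the wedge equals the tax, 19.
DWL = ½ × 18.4109 × 19 = 174.90.

174.90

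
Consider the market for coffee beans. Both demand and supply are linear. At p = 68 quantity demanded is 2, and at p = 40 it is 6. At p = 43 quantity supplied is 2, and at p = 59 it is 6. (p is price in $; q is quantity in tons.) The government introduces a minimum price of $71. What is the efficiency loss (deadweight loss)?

Demand slope = (40 − 68)/(6 − 2) = −7, so p = 82 − 7q.
Supply slope = (59 − 43)/(6 − 2) = 4, so p = 35 + 4q.
Competitive equilibrium: 82 − 7q = 35 + 4q → q* = 4.2727, p* = 52.0909.
At the floor p = 71, quantity demanded = (82 − 71)/7 = 1.5714.
Sellers' marginal cost at q' = 1.5714: 35 + 4·1.5714 = 41.2856.
Δq = 4.2727 − 1.5714 = 2.7013; wedge = 71 − 41.2856 = 29.7144.
Welfare loss = ½ × 2.7013 × 29.7144 = $40.13.

$40.13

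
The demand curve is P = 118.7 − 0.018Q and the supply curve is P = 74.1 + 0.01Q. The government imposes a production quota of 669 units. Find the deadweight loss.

Competitive equilibrium: 118.7 − 0.018Q = 74.1 + 0.01Q → Q* = 1592.8571, P* = 90.0286.
At Q = 669: demand price = 118.7 − 0.018·669 = 106.658; supply price = 74.1 + 0.01·669 = 80.79.
ΔQ = 1592.8571 − 669 = 923.8571; wedge = 106.658 − 80.79 = 25.868.
DWL = ½ × 923.8571 × 25.868 = 11949.17.

11949.17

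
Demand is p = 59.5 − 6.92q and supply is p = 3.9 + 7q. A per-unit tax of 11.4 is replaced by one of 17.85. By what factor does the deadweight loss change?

2.452

Competitive equilibrium: 59.5 − 6.92q = 3.9 + 7q → q* = 3.9943, p* = 31.8598.
For a per-unit tax t: Δq = t/13.92, so DWL = ½·t·(t/13.92) = t²/27.84.
At t = 11.4: DWL = 4.668. At t = 17.85: DWL = 11.445.
Ratio = (17.85/11.4)² = 2.452.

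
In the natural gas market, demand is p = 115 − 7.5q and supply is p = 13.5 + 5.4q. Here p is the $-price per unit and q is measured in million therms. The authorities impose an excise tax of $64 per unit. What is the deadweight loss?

Competitive equilibrium: 115 − 7.5q = 13.5 + 5.4q → q* = 7.8682, p* = 55.9884.
With the tax, the buyer price exceeds the seller price by 64: (115 − 7.5q) − (13.5 + 5.4q) = 64 → q' = 2.907.
Δq = 7.8682 − 2.907 = 4.9612; the wedge equals the tax, 64.
Welfare loss = ½ × 4.9612 × 64 = $158.76 million.

$158.76 million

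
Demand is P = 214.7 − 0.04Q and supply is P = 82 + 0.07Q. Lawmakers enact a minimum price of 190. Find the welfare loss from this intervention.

19071.82

Competitive equilibrium: 214.7 − 0.04Q = 82 + 0.07Q → Q* = 1206.3636, P* = 166.4455.
At the floor P = 190, quantity demanded = (214.7 − 190)/0.04 = 617.5.
Sellers' marginal cost at Q' = 617.5: 82 + 0.07·617.5 = 125.225.
ΔQ = 1206.3636 − 617.5 = 588.8636; wedge = 190 − 125.225 = 64.775.
DWL = ½ × 588.8636 × 64.775 = 19071.82.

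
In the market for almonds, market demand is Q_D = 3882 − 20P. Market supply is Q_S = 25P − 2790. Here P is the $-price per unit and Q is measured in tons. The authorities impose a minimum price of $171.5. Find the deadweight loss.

In inverse form: demand P = 194.1 − 0.05Q, supply P = 111.6 + 0.04Q.
Competitive equilibrium: 194.1 − 0.05Q = 111.6 + 0.04Q → Q* = 916.6667, P* = 148.2667.
At the floor P = 171.5, quantity demanded = (194.1 − 171.5)/0.05 = 452.
Sellers' marginal cost at Q' = 452: 111.6 + 0.04·452 = 129.68.
ΔQ = 916.6667 − 452 = 464.6667; wedge = 171.5 − 129.68 = 41.82.
Welfare loss = ½ × 464.6667 × 41.82 = $9716.18.

$9716.18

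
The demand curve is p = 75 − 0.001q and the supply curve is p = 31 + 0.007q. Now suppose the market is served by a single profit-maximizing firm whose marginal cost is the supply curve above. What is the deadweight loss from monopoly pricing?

Competitive equilibrium: 75 − 0.001q = 31 + 0.007q → q* = 5500, p* = 69.5.
Marginal revenue: MR = 75 − 0.002q. Set MR = MC: 75 − 0.002q = 31 + 0.007q → q_m = 4888.8889.
Price p_m = 75 − 0.001·4888.8889 = 70.1111; MC(q_m) = 31 + 0.007·4888.8889 = 65.2222.
Competitive q* = 5500, so Δq = 611.1111; wedge = 70.1111 − 65.2222 = 4.8889.
The triangle = ½ × 611.1111 × 4.8889 = 1493.83.

1493.83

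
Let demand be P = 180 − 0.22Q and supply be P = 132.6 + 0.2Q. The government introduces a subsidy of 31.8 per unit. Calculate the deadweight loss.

Competitive equilibrium: 180 − 0.22Q = 132.6 + 0.2Q → Q* = 112.8571, P* = 155.1714.
The subsidy lowers effective supply by 31.8: P = 100.8 + 0.2Q.
New quantity: 180 − 0.22Q = 100.8 + 0.2Q → Q' = 188.5714.
Overproduction ΔQ = 188.5714 − 112.8571 = 75.7143; wedge = subsidy = 31.8.
DWL = ½ × 75.7143 × 31.8 = 1203.86.

1203.86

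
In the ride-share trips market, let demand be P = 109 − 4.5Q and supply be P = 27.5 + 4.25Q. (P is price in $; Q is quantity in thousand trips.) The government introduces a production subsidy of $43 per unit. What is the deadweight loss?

Competitive equilibrium: 109 − 4.5Q = 27.5 + 4.25Q → Q* = 9.3143, P* = 67.0857.
The subsidy lowers effective supply by 43: P = 4.25Q − 15.5.
New quantity: 109 − 4.5Q = 4.25Q − 15.5 → Q' = 14.2286.
Overproduction ΔQ = 14.2286 − 9.3143 = 4.9143; wedge = subsidy = 43.
The triangle = ½ × 4.9143 × 43 = $105.66 thousand.

$105.66 thousand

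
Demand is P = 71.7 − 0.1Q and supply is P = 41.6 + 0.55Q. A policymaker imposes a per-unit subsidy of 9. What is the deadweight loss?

62.31

Competitive equilibrium: 71.7 − 0.1Q = 41.6 + 0.55Q → Q* = 46.3077, P* = 67.0692.
The subsidy lowers effective supply by 9: P = 32.6 + 0.55Q.
New quantity: 71.7 − 0.1Q = 32.6 + 0.55Q → Q' = 60.1538.
Overproduction ΔQ = 60.1538 − 46.3077 = 13.8461; wedge = subsidy = 9.
DWL = ½ × 13.8461 × 9 = 62.31.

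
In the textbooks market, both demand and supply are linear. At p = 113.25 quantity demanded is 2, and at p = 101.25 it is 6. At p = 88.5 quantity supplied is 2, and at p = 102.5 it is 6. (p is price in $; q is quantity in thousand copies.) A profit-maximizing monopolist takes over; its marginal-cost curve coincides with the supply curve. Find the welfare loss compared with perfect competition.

$10.93 thousand

Demand slope = (101.25 − 113.25)/(6 − 2) = −3, so p = 119.25 − 3q.
Supply slope = (102.5 − 88.5)/(6 − 2) = 3.5, so p = 81.5 + 3.5q.
Competitive equilibrium: 119.25 − 3q = 81.5 + 3.5q → q* = 5.8077, p* = 101.8269.
Marginal revenue: MR = 119.25 − 6q. Set MR = MC: 119.25 − 6q = 81.5 + 3.5q → q_m = 3.9737.
Price p_m = 119.25 − 3·3.9737 = 107.3289; MC(q_m) = 81.5 + 3.5·3.9737 = 95.408.
Competitive q* = 5.8077, so Δq = 1.834; wedge = 107.3289 − 95.408 = 11.9209.
Deadweight loss = ½ × 1.834 × 11.9209 = $10.93 thousand.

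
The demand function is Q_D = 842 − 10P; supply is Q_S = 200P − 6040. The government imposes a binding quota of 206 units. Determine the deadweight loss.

4989.60

In inverse form: demand P = 84.2 − 0.1Q, supply P = 30.2 + 0.005Q.
Competitive equilibrium: 84.2 − 0.1Q = 30.2 + 0.005Q → Q* = 514.2857, P* = 32.7714.
At Q = 206: demand price = 84.2 − 0.1·206 = 63.6; supply price = 30.2 + 0.005·206 = 31.23.
ΔQ = 514.2857 − 206 = 308.2857; wedge = 63.6 − 31.23 = 32.37.
Welfare loss = ½ × 308.2857 × 32.37 = 4989.60.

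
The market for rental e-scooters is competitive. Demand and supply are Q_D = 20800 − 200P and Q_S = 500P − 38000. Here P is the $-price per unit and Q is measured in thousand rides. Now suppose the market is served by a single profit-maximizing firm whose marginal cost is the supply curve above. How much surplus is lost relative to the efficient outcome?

In inverse form: demand P = 104 − 0.005Q, supply P = 76 + 0.002Q.
Competitive equilibrium: 104 − 0.005Q = 76 + 0.002Q → Q* = 4000, P* = 84.
Marginal revenue: MR = 104 − 0.01Q. Set MR = MC: 104 − 0.01Q = 76 + 0.002Q → Q_m = 2333.33333.
Price P_m = 104 − 0.005·2333.33333 = 92.33333; MC(Q_m) = 76 + 0.002·2333.33333 = 80.66667.
Competitive Q* = 4000, so ΔQ = 1666.66667; wedge = 92.33333 − 80.66667 = 11.66666.
Welfare loss = ½ × 1666.66667 × 11.66666 = $9722.22 thousand.

$9722.22 thousand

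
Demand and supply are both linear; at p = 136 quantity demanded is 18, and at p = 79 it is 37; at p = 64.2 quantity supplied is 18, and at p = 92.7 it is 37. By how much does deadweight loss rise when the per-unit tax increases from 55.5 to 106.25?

912.09

Demand slope = (79 − 136)/(37 − 18) = −3, so p = 190 − 3q.
Supply slope = (92.7 − 64.2)/(37 − 18) = 1.5, so p = 37.2 + 1.5q.
Competitive equilibrium: 190 − 3q = 37.2 + 1.5q → q* = 33.9556, p* = 88.1333.
For a per-unit tax t: Δq = t/4.5, so DWL = ½·t·(t/4.5) = t²/9.
At t = 55.5: DWL = 342.25. At t = 106.25: DWL = 1254.34.
Increase = 1254.34 − 342.25 = 912.09.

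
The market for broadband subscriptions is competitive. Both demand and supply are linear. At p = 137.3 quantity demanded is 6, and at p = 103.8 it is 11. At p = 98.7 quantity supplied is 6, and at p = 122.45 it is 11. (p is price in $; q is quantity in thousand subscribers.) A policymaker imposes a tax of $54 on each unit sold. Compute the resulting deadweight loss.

Demand slope = (103.8 − 137.3)/(11 − 6) = −6.7, so p = 177.5 − 6.7q.
Supply slope = (122.45 − 98.7)/(11 − 6) = 4.75, so p = 70.2 + 4.75q.
Competitive equilibrium: 177.5 − 6.7q = 70.2 + 4.75q → q* = 9.3712, p* = 114.7131.
With the tax, the buyer price exceeds the seller price by 54: (177.5 − 6.7q) − (70.2 + 4.75q) = 54 → q' = 4.655.
Δq = 9.3712 − 4.655 = 4.7162; the wedge equals the tax, 54.
The triangle = ½ × 4.7162 × 54 = $127.34 thousand.

$127.34 thousand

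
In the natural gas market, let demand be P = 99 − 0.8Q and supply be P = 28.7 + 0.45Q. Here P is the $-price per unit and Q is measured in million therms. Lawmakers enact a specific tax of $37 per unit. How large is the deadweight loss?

Competitive equilibrium: 99 − 0.8Q = 28.7 + 0.45Q → Q* = 56.24, P* = 54.008.
With the tax, the buyer price exceeds the seller price by 37: (99 − 0.8Q) − (28.7 + 0.45Q) = 37 → Q' = 26.64.
ΔQ = 56.24 − 26.64 = 29.6; the wedge equals the tax, 37.
Deadweight loss = ½ × 29.6 × 37 = $547.60 million.

$547.60 million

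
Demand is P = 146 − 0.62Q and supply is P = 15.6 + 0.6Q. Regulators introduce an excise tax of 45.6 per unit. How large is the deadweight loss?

852.20

Competitive equilibrium: 146 − 0.62Q = 15.6 + 0.6Q → Q* = 106.8852, P* = 79.7311.
With the tax, the buyer price exceeds the seller price by 45.6: (146 − 0.62Q) − (15.6 + 0.6Q) = 45.6 → Q' = 69.5082.
ΔQ = 106.8852 − 69.5082 = 37.377; the wedge equals the tax, 45.6.
Welfare loss = ½ × 37.377 × 45.6 = 852.20.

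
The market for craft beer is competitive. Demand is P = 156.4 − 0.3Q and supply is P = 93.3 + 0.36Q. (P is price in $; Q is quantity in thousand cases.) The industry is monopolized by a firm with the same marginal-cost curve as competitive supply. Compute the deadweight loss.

Competitive equilibrium: 156.4 − 0.3Q = 93.3 + 0.36Q → Q* = 95.6061, P* = 127.7182.
Marginal revenue: MR = 156.4 − 0.6Q. Set MR = MC: 156.4 − 0.6Q = 93.3 + 0.36Q → Q_m = 65.7292.
Price P_m = 156.4 − 0.3·65.7292 = 136.6812; MC(Q_m) = 93.3 + 0.36·65.7292 = 116.9625.
Competitive Q* = 95.6061, so ΔQ = 29.8769; wedge = 136.6812 − 116.9625 = 19.7187.
DWL = ½ × 29.8769 × 19.7187 = $294.57 thousand.

$294.57 thousand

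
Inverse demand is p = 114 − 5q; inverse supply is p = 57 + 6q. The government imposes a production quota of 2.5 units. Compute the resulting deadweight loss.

39.56

Competitive equilibrium: 114 − 5q = 57 + 6q → q* = 5.1818, p* = 88.0909.
At q = 2.5: demand price = 114 − 5·2.5 = 101.5; supply price = 57 + 6·2.5 = 72.
Δq = 5.1818 − 2.5 = 2.6818; wedge = 101.5 − 72 = 29.5.
Deadweight loss = ½ × 2.6818 × 29.5 = 39.56.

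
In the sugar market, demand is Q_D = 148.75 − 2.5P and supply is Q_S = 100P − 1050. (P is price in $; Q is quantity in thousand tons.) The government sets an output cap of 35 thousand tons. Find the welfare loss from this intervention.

In inverse form: demand P = 59.5 − 0.4Q, supply P = 10.5 + 0.01Q.
Competitive equilibrium: 59.5 − 0.4Q = 10.5 + 0.01Q → Q* = 119.5122, P* = 11.6951.
At Q = 35: demand price = 59.5 − 0.4·35 = 45.5; supply price = 10.5 + 0.01·35 = 10.85.
ΔQ = 119.5122 − 35 = 84.5122; wedge = 45.5 − 10.85 = 34.65.
DWL = ½ × 84.5122 × 34.65 = $1464.17 thousand.

$1464.17 thousand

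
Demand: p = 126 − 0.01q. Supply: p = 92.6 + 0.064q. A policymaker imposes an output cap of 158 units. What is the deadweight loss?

Competitive equilibrium: 126 − 0.01q = 92.6 + 0.064q → q* = 451.3514, p* = 121.4865.
At q = 158: demand price = 126 − 0.01·158 = 124.42; supply price = 92.6 + 0.064·158 = 102.712.
Δq = 451.3514 − 158 = 293.3514; wedge = 124.42 − 102.712 = 21.708.
The triangle = ½ × 293.3514 × 21.708 = 3184.04.

3184.04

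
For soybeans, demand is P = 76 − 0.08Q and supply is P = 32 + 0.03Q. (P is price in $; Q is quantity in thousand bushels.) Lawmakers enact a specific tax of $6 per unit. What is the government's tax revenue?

Competitive equilibrium: 76 − 0.08Q = 32 + 0.03Q → Q* = 400, P* = 44.
With the tax, the buyer price exceeds the seller price by 6: (76 − 0.08Q) − (32 + 0.03Q) = 6 → Q' = 345.4545.
Tax revenue = 6 × 345.4545 = $2072.73 thousand.

$2072.73 thousand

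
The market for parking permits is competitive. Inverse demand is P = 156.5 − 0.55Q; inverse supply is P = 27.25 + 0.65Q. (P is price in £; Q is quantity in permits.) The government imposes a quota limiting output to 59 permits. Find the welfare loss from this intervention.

£1423.50

Competitive equilibrium: 156.5 − 0.55Q = 27.25 + 0.65Q → Q* = 107.7083, P* = 97.2604.
At Q = 59: demand price = 156.5 − 0.55·59 = 124.05; supply price = 27.25 + 0.65·59 = 65.6.
ΔQ = 107.7083 − 59 = 48.7083; wedge = 124.05 − 65.6 = 58.45.
DWL = ½ × 48.7083 × 58.45 = £1423.50.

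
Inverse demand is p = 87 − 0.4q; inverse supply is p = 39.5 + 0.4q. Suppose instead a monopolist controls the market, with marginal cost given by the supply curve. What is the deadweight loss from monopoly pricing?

156.68

Competitive equilibrium: 87 − 0.4q = 39.5 + 0.4q → q* = 59.375, p* = 63.25.
Marginal revenue: MR = 87 − 0.8q. Set MR = MC: 87 − 0.8q = 39.5 + 0.4q → q_m = 39.5833.
Price p_m = 87 − 0.4·39.5833 = 71.1667; MC(q_m) = 39.5 + 0.4·39.5833 = 55.3333.
Competitive q* = 59.375, so Δq = 19.7917; wedge = 71.1667 − 55.3333 = 15.8334.
The triangle = ½ × 19.7917 × 15.8334 = 156.68.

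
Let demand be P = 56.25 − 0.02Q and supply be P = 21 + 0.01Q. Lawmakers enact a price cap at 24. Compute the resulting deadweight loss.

11484.375

Competitive equilibrium: 56.25 − 0.02Q = 21 + 0.01Q → Q* = 1175, P* = 32.75.
At the ceiling P = 24, quantity supplied = (24 − 21)/0.01 = 300.
Willingness to pay at Q' = 300: 56.25 − 0.02·300 = 50.25.
ΔQ = 1175 − 300 = 875; wedge = 50.25 − 24 = 26.25.
DWL = ½ × 875 × 26.25 = 11484.375.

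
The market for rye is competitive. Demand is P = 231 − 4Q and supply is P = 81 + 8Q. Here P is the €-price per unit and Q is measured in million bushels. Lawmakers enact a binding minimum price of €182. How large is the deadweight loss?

Competitive equilibrium: 231 − 4Q = 81 + 8Q → Q* = 12.5, P* = 181.
At the floor P = 182, quantity demanded = (231 − 182)/4 = 12.25.
Sellers' marginal cost at Q' = 12.25: 81 + 8·12.25 = 179.
ΔQ = 12.5 − 12.25 = 0.25; wedge = 182 − 179 = 3.
Welfare loss = ½ × 0.25 × 3 = €0.375 million.

€0.375 million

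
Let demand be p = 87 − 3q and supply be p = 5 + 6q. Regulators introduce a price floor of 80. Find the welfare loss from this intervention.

Competitive equilibrium: 87 − 3q = 5 + 6q → q* = 9.1111, p* = 59.6667.
At the floor p = 80, quantity demanded = (87 − 80)/3 = 2.3333.
Sellers' marginal cost at q' = 2.3333: 5 + 6·2.3333 = 18.9998.
Δq = 9.1111 − 2.3333 = 6.7778; wedge = 80 − 18.9998 = 61.0002.
Deadweight loss = ½ × 6.7778 × 61.0002 = 206.72.

206.72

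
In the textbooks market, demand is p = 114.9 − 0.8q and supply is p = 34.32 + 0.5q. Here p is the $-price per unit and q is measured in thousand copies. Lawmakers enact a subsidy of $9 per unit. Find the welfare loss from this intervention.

Competitive equilibrium: 114.9 − 0.8q = 34.32 + 0.5q → q* = 61.9846, p* = 65.3123.
The subsidy lowers effective supply by 9: p = 25.32 + 0.5q.
New quantity: 114.9 − 0.8q = 25.32 + 0.5q → q' = 68.9077.
Overproduction Δq = 68.9077 − 61.9846 = 6.9231; wedge = subsidy = 9.
The triangle = ½ × 6.9231 × 9 = $31.15 thousand.

$31.15 thousand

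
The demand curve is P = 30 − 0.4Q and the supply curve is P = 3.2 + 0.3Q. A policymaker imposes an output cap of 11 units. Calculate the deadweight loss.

Competitive equilibrium: 30 − 0.4Q = 3.2 + 0.3Q → Q* = 38.2857, P* = 14.6857.
At Q = 11: demand price = 30 − 0.4·11 = 25.6; supply price = 3.2 + 0.3·11 = 6.5.
ΔQ = 38.2857 − 11 = 27.2857; wedge = 25.6 − 6.5 = 19.1.
Welfare loss = ½ × 27.2857 × 19.1 = 260.58.

260.58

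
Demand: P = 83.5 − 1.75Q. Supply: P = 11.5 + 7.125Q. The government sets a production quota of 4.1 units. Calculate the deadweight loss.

Competitive equilibrium: 83.5 − 1.75Q = 11.5 + 7.125Q → Q* = 8.1127, P* = 69.3028.
At Q = 4.1: demand price = 83.5 − 1.75·4.1 = 76.325; supply price = 11.5 + 7.125·4.1 = 40.7125.
ΔQ = 8.1127 − 4.1 = 4.0127; wedge = 76.325 − 40.7125 = 35.6125.
The triangle = ½ × 4.0127 × 35.6125 = 71.45.

71.45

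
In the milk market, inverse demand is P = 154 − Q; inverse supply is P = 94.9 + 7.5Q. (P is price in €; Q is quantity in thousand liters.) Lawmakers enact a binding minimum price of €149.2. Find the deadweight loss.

Competitive equilibrium: 154 − Q = 94.9 + 7.5Q → Q* = 6.9529, P* = 147.0471.
At the floor P = 149.2, quantity demanded = (154 − 149.2)/1 = 4.8.
Sellers' marginal cost at Q' = 4.8: 94.9 + 7.5·4.8 = 130.9.
ΔQ = 6.9529 − 4.8 = 2.1529; wedge = 149.2 − 130.9 = 18.3.
Deadweight loss = ½ × 2.1529 × 18.3 = €19.70 thousand.

€19.70 thousand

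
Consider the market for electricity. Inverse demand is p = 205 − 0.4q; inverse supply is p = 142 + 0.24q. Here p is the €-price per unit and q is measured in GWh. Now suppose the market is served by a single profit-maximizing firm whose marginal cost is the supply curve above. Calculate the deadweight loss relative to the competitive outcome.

€458.70

Competitive equilibrium: 205 − 0.4q = 142 + 0.24q → q* = 98.4375, p* = 165.625.
Marginal revenue: MR = 205 − 0.8q. Set MR = MC: 205 − 0.8q = 142 + 0.24q → q_m = 60.57692.
Price p_m = 205 − 0.4·60.57692 = 180.76923; MC(q_m) = 142 + 0.24·60.57692 = 156.53846.
Competitive q* = 98.4375, so Δq = 37.86058; wedge = 180.76923 − 156.53846 = 24.23077.
Welfare loss = ½ × 37.86058 × 24.23077 = €458.70.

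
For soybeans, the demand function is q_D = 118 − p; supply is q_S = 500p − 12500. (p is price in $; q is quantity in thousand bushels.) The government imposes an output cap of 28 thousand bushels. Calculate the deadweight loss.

$2104.65 thousand

In inverse form: demand p = 118 − q, supply p = 25 + 0.002q.
Competitive equilibrium: 118 − q = 25 + 0.002q → q* = 92.8144, p* = 25.1856.
At q = 28: demand price = 118 − 1·28 = 90; supply price = 25 + 0.002·28 = 25.056.
Δq = 92.8144 − 28 = 64.8144; wedge = 90 − 25.056 = 64.944.
DWL = ½ × 64.8144 × 64.944 = $2104.65 thousand.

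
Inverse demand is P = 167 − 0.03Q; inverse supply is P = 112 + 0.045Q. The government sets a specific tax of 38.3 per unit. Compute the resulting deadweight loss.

9779.27

Competitive equilibrium: 167 − 0.03Q = 112 + 0.045Q → Q* = 733.3333, P* = 145.
With the tax, the buyer price exceeds the seller price by 38.3: (167 − 0.03Q) − (112 + 0.045Q) = 38.3 → Q' = 222.6667.
ΔQ = 733.3333 − 222.6667 = 510.6666; the wedge equals the tax, 38.3.
Deadweight loss = ½ × 510.6666 × 38.3 = 9779.27.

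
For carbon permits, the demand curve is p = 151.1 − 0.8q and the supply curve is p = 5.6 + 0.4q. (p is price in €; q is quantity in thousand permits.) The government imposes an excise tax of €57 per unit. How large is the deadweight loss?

€1353.75 thousand

Competitive equilibrium: 151.1 − 0.8q = 5.6 + 0.4q → q* = 121.25, p* = 54.1.
With the tax, the buyer price exceeds the seller price by 57: (151.1 − 0.8q) − (5.6 + 0.4q) = 57 → q' = 73.75.
Δq = 121.25 − 73.75 = 47.5; the wedge equals the tax, 57.
Deadweight loss = ½ × 47.5 × 57 = €1353.75 thousand.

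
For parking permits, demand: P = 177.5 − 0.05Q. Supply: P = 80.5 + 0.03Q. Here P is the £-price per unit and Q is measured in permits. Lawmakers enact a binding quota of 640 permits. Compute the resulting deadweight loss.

Competitive equilibrium: 177.5 − 0.05Q = 80.5 + 0.03Q → Q* = 1212.5, P* = 116.875.
At Q = 640: demand price = 177.5 − 0.05·640 = 145.5; supply price = 80.5 + 0.03·640 = 99.7.
ΔQ = 1212.5 − 640 = 572.5; wedge = 145.5 − 99.7 = 45.8.
DWL = ½ × 572.5 × 45.8 = £13110.25.

£13110.25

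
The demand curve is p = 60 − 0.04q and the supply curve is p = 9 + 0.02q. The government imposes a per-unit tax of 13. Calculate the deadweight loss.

1408.33

Competitive equilibrium: 60 − 0.04q = 9 + 0.02q → q* = 850, p* = 26.
With the tax, the buyer price exceeds the seller price by 13: (60 − 0.04q) − (9 + 0.02q) = 13 → q' = 633.3333.
Δq = 850 − 633.3333 = 216.6667; the wedge equals the tax, 13.
DWL = ½ × 216.6667 × 13 = 1408.33.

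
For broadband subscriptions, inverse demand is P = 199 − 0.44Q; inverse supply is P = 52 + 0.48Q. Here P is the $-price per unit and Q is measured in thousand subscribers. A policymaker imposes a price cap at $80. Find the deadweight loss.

Competitive equilibrium: 199 − 0.44Q = 52 + 0.48Q → Q* = 159.7826, P* = 128.6957.
At the ceiling P = 80, quantity supplied = (80 − 52)/0.48 = 58.3333.
Willingness to pay at Q' = 58.3333: 199 − 0.44·58.3333 = 173.3333.
ΔQ = 159.7826 − 58.3333 = 101.4493; wedge = 173.3333 − 80 = 93.3333.
The triangle = ½ × 101.4493 × 93.3333 = $4734.30 thousand.

$4734.30 thousand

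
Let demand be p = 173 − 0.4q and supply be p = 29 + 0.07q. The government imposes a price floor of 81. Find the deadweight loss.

1371.07

Competitive equilibrium: 173 − 0.4q = 29 + 0.07q → q* = 306.383, p* = 50.4468.
At the floor p = 81, quantity demanded = (173 − 81)/0.4 = 230.
Sellers' marginal cost at q' = 230: 29 + 0.07·230 = 45.1.
Δq = 306.383 − 230 = 76.383; wedge = 81 − 45.1 = 35.9.
Welfare loss = ½ × 76.383 × 35.9 = 1371.07.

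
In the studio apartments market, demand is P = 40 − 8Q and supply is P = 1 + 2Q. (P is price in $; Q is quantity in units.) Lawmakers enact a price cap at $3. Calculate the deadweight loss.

$42.05

Competitive equilibrium: 40 − 8Q = 1 + 2Q → Q* = 3.9, P* = 8.8.
At the ceiling P = 3, quantity supplied = (3 − 1)/2 = 1.
Willingness to pay at Q' = 1: 40 − 8·1 = 32.
ΔQ = 3.9 − 1 = 2.9; wedge = 32 − 3 = 29.
Welfare loss = ½ × 2.9 × 29 = $42.05.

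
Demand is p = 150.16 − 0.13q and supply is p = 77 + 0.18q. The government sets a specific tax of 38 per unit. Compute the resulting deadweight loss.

Competitive equilibrium: 150.16 − 0.13q = 77 + 0.18q → q* = 236, p* = 119.48.
With the tax, the buyer price exceeds the seller price by 38: (150.16 − 0.13q) − (77 + 0.18q) = 38 → q' = 113.4194.
Δq = 236 − 113.4194 = 122.5806; the wedge equals the tax, 38.
DWL = ½ × 122.5806 × 38 = 2329.03.

2329.03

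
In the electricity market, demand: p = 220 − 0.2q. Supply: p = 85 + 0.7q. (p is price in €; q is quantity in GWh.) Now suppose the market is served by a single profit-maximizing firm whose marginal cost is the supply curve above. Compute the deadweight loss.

€334.71

Competitive equilibrium: 220 − 0.2q = 85 + 0.7q → q* = 150, p* = 190.
Marginal revenue: MR = 220 − 0.4q. Set MR = MC: 220 − 0.4q = 85 + 0.7q → q_m = 122.7273.
Price p_m = 220 − 0.2·122.7273 = 195.4545; MC(q_m) = 85 + 0.7·122.7273 = 170.9091.
Competitive q* = 150, so Δq = 27.2727; wedge = 195.4545 − 170.9091 = 24.5454.
Deadweight loss = ½ × 27.2727 × 24.5454 = €334.71.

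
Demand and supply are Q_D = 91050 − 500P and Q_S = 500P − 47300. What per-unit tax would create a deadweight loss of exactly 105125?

29

In inverse form: demand P = 182.1 − 0.002Q, supply P = 94.6 + 0.002Q.
Competitive equilibrium: 182.1 − 0.002Q = 94.6 + 0.002Q → Q* = 21875, P* = 138.35.
A tax t gives ΔQ = t/0.004 and wedge t, so DWL = t²/0.008.
t²/0.008 = 105125 → t² = 841 → t = 29.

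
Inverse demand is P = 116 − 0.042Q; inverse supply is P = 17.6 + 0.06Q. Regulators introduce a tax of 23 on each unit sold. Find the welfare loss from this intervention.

Competitive equilibrium: 116 − 0.042Q = 17.6 + 0.06Q → Q* = 964.7059, P* = 75.4824.
With the tax, the buyer price exceeds the seller price by 23: (116 − 0.042Q) − (17.6 + 0.06Q) = 23 → Q' = 739.2157.
ΔQ = 964.7059 − 739.2157 = 225.4902; the wedge equals the tax, 23.
The triangle = ½ × 225.4902 × 23 = 2593.14.

2593.14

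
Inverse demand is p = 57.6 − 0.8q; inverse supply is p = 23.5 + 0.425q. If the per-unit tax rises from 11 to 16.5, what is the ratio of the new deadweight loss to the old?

2.25

Competitive equilibrium: 57.6 − 0.8q = 23.5 + 0.425q → q* = 27.8367, p* = 35.3306.
For a per-unit tax t: Δq = t/1.225, so DWL = ½·t·(t/1.225) = t²/2.45.
At t = 11: DWL = 49.388. At t = 16.5: DWL = 111.122.
Ratio = (16.5/11)² = 2.25.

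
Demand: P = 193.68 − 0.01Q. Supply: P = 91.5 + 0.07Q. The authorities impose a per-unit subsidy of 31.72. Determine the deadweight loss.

Competitive equilibrium: 193.68 − 0.01Q = 91.5 + 0.07Q → Q* = 1277.25, P* = 180.9075.
The subsidy lowers effective supply by 31.72: P = 59.78 + 0.07Q.
New quantity: 193.68 − 0.01Q = 59.78 + 0.07Q → Q' = 1673.75.
Overproduction ΔQ = 1673.75 − 1277.25 = 396.5; wedge = subsidy = 31.72.
DWL = ½ × 396.5 × 31.72 = 6288.49.

6288.49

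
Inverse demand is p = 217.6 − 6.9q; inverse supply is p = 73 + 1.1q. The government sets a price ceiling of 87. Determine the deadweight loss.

Competitive equilibrium: 217.6 − 6.9q = 73 + 1.1q → q* = 18.075, p* = 92.8825.
At the ceiling p = 87, quantity supplied = (87 − 73)/1.1 = 12.7273.
Willingness to pay at q' = 12.7273: 217.6 − 6.9·12.7273 = 129.7816.
Δq = 18.075 − 12.7273 = 5.3477; wedge = 129.7816 − 87 = 42.7816.
The triangle = ½ × 5.3477 × 42.7816 = 114.39.

114.39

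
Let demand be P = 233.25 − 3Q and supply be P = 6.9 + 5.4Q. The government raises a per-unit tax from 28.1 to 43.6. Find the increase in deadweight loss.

66.15

Competitive equilibrium: 233.25 − 3Q = 6.9 + 5.4Q → Q* = 26.9464, P* = 152.4107.
For a per-unit tax t: ΔQ = t/8.4, so DWL = ½·t·(t/8.4) = t²/16.8.
At t = 28.1: DWL = 47.001. At t = 43.6: DWL = 113.152.
Increase = 113.152 − 47.001 = 66.15.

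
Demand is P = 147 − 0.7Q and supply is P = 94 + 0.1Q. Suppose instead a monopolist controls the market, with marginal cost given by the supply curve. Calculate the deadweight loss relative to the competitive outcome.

Competitive equilibrium: 147 − 0.7Q = 94 + 0.1Q → Q* = 66.25, P* = 100.625.
Marginal revenue: MR = 147 − 1.4Q. Set MR = MC: 147 − 1.4Q = 94 + 0.1Q → Q_m = 35.3333.
Price P_m = 147 − 0.7·35.3333 = 122.2667; MC(Q_m) = 94 + 0.1·35.3333 = 97.5333.
Competitive Q* = 66.25, so ΔQ = 30.9167; wedge = 122.2667 − 97.5333 = 24.7334.
DWL = ½ × 30.9167 × 24.7334 = 382.34.

382.34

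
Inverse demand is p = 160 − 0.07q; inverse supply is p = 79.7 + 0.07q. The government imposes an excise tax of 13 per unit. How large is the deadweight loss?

603.57

Competitive equilibrium: 160 − 0.07q = 79.7 + 0.07q → q* = 573.5714, p* = 119.85.
With the tax, the buyer price exceeds the seller price by 13: (160 − 0.07q) − (79.7 + 0.07q) = 13 → q' = 480.7143.
Δq = 573.5714 − 480.7143 = 92.8571; the wedge equals the tax, 13.
DWL = ½ × 92.8571 × 13 = 603.57.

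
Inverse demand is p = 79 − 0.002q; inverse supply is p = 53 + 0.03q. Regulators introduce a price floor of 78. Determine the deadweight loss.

Competitive equilibrium: 79 − 0.002q = 53 + 0.03q → q* = 812.5, p* = 77.375.
At the floor p = 78, quantity demanded = (79 − 78)/0.002 = 500.
Sellers' marginal cost at q' = 500: 53 + 0.03·500 = 68.
Δq = 812.5 − 500 = 312.5; wedge = 78 − 68 = 10.
DWL = ½ × 312.5 × 10 = 1562.50.

1562.50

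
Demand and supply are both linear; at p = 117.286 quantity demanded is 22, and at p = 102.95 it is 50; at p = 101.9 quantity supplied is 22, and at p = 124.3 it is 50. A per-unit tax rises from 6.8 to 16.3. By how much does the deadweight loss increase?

83.63

Demand slope = (102.95 − 117.286)/(50 − 22) = −0.512, so p = 128.55 − 0.512q.
Supply slope = (124.3 − 101.9)/(50 − 22) = 0.8, so p = 84.3 + 0.8q.
Competitive equilibrium: 128.55 − 0.512q = 84.3 + 0.8q → q* = 33.7271, p* = 111.2817.
For a per-unit tax t: Δq = t/1.312, so DWL = ½·t·(t/1.312) = t²/2.624.
At t = 6.8: DWL = 17.622. At t = 16.3: DWL = 101.254.
Increase = 101.254 − 17.622 = 83.63.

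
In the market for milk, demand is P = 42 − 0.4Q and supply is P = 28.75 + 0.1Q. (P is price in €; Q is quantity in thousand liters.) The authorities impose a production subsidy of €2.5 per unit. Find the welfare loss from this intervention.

Competitive equilibrium: 42 − 0.4Q = 28.75 + 0.1Q → Q* = 26.5, P* = 31.4.
The subsidy lowers effective supply by 2.5: P = 26.25 + 0.1Q.
New quantity: 42 − 0.4Q = 26.25 + 0.1Q → Q' = 31.5.
Overproduction ΔQ = 31.5 − 26.5 = 5; wedge = subsidy = 2.5.
Deadweight loss = ½ × 5 × 2.5 = €6.25 thousand.

€6.25 thousand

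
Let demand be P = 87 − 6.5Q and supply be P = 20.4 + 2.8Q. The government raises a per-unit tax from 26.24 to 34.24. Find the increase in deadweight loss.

Competitive equilibrium: 87 − 6.5Q = 20.4 + 2.8Q → Q* = 7.1613, P* = 40.4516.
For a per-unit tax t: ΔQ = t/9.3, so DWL = ½·t·(t/9.3) = t²/18.6.
At t = 26.24: DWL = 37.018. At t = 34.24: DWL = 63.031.
Increase = 63.031 − 37.018 = 26.01.

26.01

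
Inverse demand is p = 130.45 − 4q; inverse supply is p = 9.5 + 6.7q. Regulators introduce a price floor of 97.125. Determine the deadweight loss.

47.27

Competitive equilibrium: 130.45 − 4q = 9.5 + 6.7q → q* = 11.3037, p* = 85.235.
At the floor p = 97.125, quantity demanded = (130.45 − 97.125)/4 = 8.3313.
Sellers' marginal cost at q' = 8.3313: 9.5 + 6.7·8.3313 = 65.3197.
Δq = 11.3037 − 8.3313 = 2.9724; wedge = 97.125 − 65.3197 = 31.8053.
The triangle = ½ × 2.9724 × 31.8053 = 47.27.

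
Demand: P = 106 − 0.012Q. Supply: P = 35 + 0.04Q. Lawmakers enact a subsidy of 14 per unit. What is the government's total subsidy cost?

22884.62

Competitive equilibrium: 106 − 0.012Q = 35 + 0.04Q → Q* = 1365.3846, P* = 89.6154.
The subsidy lowers effective supply by 14: P = 21 + 0.04Q.
New quantity: 106 − 0.012Q = 21 + 0.04Q → Q' = 1634.6154.
Total subsidy cost = 14 × 1634.6154 = 22884.62.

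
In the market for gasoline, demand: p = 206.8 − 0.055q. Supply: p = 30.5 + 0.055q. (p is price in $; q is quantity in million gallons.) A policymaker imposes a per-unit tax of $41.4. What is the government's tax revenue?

$50771.45 million

Competitive equilibrium: 206.8 − 0.055q = 30.5 + 0.055q → q* = 1602.7273, p* = 118.65.
With the tax, the buyer price exceeds the seller price by 41.4: (206.8 − 0.055q) − (30.5 + 0.055q) = 41.4 → q' = 1226.3636.
Tax revenue = 41.4 × 1226.3636 = $50771.45 million.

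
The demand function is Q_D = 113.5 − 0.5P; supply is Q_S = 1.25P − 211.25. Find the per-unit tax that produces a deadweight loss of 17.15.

In inverse form: demand P = 227 − 2Q, supply P = 169 + 0.8Q.
Competitive equilibrium: 227 − 2Q = 169 + 0.8Q → Q* = 20.7143, P* = 185.5714.
A tax t gives ΔQ = t/2.8 and wedge t, so DWL = t²/5.6.
t²/5.6 = 17.15 → t² = 96.04 → t = 9.8.

9.8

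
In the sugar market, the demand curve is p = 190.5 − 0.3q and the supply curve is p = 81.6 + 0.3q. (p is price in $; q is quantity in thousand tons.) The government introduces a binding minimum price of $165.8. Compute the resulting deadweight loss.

$2950.21 thousand

Competitive equilibrium: 190.5 − 0.3q = 81.6 + 0.3q → q* = 181.5, p* = 136.05.
At the floor p = 165.8, quantity demanded = (190.5 − 165.8)/0.3 = 82.3333.
Sellers' marginal cost at q' = 82.3333: 81.6 + 0.3·82.3333 = 106.3.
Δq = 181.5 − 82.3333 = 99.1667; wedge = 165.8 − 106.3 = 59.5.
Deadweight loss = ½ × 99.1667 × 59.5 = $2950.21 thousand.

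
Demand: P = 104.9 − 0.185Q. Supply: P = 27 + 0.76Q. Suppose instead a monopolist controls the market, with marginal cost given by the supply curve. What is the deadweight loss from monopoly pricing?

86.06

Competitive equilibrium: 104.9 − 0.185Q = 27 + 0.76Q → Q* = 82.4339, P* = 89.6497.
Marginal revenue: MR = 104.9 − 0.37Q. Set MR = MC: 104.9 − 0.37Q = 27 + 0.76Q → Q_m = 68.9381.
Price P_m = 104.9 − 0.185·68.9381 = 92.1465; MC(Q_m) = 27 + 0.76·68.9381 = 79.393.
Competitive Q* = 82.4339, so ΔQ = 13.4958; wedge = 92.1465 − 79.393 = 12.7535.
Deadweight loss = ½ × 13.4958 × 12.7535 = 86.06.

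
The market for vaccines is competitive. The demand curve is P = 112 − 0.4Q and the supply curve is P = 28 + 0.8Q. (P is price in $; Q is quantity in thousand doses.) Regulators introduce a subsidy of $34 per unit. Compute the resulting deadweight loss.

$481.67 thousand

Competitive equilibrium: 112 − 0.4Q = 28 + 0.8Q → Q* = 70, P* = 84.
The subsidy lowers effective supply by 34: P = 0.8Q − 6.
New quantity: 112 − 0.4Q = 0.8Q − 6 → Q' = 98.3333.
Overproduction ΔQ = 98.3333 − 70 = 28.3333; wedge = subsidy = 34.
Welfare loss = ½ × 28.3333 × 34 = $481.67 thousand.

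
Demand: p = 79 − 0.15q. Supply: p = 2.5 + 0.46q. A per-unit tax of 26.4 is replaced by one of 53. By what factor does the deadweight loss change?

Competitive equilibrium: 79 − 0.15q = 2.5 + 0.46q → q* = 125.4098, p* = 60.1885.
For a per-unit tax t: Δq = t/0.61, so DWL = ½·t·(t/0.61) = t²/1.22.
At t = 26.4: DWL = 571.279. At t = 53: DWL = 2302.459.
Ratio = (53/26.4)² = 4.030.

4.030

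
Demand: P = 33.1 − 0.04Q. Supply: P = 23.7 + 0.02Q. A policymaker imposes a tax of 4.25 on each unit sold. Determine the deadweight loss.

Competitive equilibrium: 33.1 − 0.04Q = 23.7 + 0.02Q → Q* = 156.6667, P* = 26.8333.
With the tax, the buyer price exceeds the seller price by 4.25: (33.1 − 0.04Q) − (23.7 + 0.02Q) = 4.25 → Q' = 85.8333.
ΔQ = 156.6667 − 85.8333 = 70.8334; the wedge equals the tax, 4.25.
Welfare loss = ½ × 70.8334 × 4.25 = 150.52.

150.52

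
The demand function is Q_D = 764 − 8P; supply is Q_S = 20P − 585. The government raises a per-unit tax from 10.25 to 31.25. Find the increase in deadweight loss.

In inverse form: demand P = 95.5 − 0.125Q, supply P = 29.25 + 0.05Q.
Competitive equilibrium: 95.5 − 0.125Q = 29.25 + 0.05Q → Q* = 378.5714, P* = 48.1786.
For a per-unit tax t: ΔQ = t/0.175, so DWL = ½·t·(t/0.175) = t²/0.35.
At t = 10.25: DWL = 300.179. At t = 31.25: DWL = 2790.179.
Increase = 2790.179 − 300.179 = 2490.

2490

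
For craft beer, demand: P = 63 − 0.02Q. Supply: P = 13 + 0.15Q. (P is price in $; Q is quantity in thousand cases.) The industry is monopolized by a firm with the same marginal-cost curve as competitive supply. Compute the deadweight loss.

$81.47 thousand

Competitive equilibrium: 63 − 0.02Q = 13 + 0.15Q → Q* = 294.1176, P* = 57.1176.
Marginal revenue: MR = 63 − 0.04Q. Set MR = MC: 63 − 0.04Q = 13 + 0.15Q → Q_m = 263.1579.
Price P_m = 63 − 0.02·263.1579 = 57.7368; MC(Q_m) = 13 + 0.15·263.1579 = 52.4737.
Competitive Q* = 294.1176, so ΔQ = 30.9597; wedge = 57.7368 − 52.4737 = 5.2631.
Welfare loss = ½ × 30.9597 × 5.2631 = $81.47 thousand.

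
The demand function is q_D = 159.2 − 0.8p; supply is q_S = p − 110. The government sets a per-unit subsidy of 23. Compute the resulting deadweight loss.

117.56

In inverse form: demand p = 199 − 1.25q, supply p = 110 + q.
Competitive equilibrium: 199 − 1.25q = 110 + q → q* = 39.5556, p* = 149.5556.
The subsidy lowers effective supply by 23: p = 87 + q.
New quantity: 199 − 1.25q = 87 + q → q' = 49.7778.
Overproduction Δq = 49.7778 − 39.5556 = 10.2222; wedge = subsidy = 23.
DWL = ½ × 10.2222 × 23 = 117.56.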